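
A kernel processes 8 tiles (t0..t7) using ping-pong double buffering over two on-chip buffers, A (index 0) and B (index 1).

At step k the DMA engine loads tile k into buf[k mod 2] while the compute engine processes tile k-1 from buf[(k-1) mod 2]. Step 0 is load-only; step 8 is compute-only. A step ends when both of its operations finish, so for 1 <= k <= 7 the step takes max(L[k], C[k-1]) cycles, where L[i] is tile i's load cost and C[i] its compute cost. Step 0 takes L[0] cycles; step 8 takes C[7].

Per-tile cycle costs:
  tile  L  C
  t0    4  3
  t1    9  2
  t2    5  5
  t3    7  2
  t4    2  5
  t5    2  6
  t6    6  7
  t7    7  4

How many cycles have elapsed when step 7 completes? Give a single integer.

[0] DMA t0→A (4c) ∥ CU idle ⇒ 4c, clock 4
[1] DMA t1→B (9c) ∥ CU A:t0 (3c) ⇒ 9c, clock 13
[2] DMA t2→A (5c) ∥ CU B:t1 (2c) ⇒ 5c, clock 18
[3] DMA t3→B (7c) ∥ CU A:t2 (5c) ⇒ 7c, clock 25
[4] DMA t4→A (2c) ∥ CU B:t3 (2c) ⇒ 2c, clock 27
[5] DMA t5→B (2c) ∥ CU A:t4 (5c) ⇒ 5c, clock 32
[6] DMA t6→A (6c) ∥ CU B:t5 (6c) ⇒ 6c, clock 38
[7] DMA t7→B (7c) ∥ CU A:t6 (7c) ⇒ 7c, clock 45
[8] DMA idle ∥ CU B:t7 (4c) ⇒ 4c, clock 49

end_cycle[7] = 45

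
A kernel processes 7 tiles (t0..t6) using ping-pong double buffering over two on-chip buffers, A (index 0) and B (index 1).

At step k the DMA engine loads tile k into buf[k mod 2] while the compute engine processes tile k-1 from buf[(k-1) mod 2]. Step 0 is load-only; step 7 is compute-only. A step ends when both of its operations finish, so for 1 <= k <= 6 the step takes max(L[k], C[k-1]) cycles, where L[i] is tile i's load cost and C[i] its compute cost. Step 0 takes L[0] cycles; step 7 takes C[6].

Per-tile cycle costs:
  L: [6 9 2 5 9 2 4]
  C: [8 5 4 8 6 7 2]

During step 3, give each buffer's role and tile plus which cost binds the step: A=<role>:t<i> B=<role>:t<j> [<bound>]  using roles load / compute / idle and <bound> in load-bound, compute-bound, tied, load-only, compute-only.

step 3: A=compute:t2 B=load:t3 [load-bound]

k=0 load=t0/6c comp=- wait=6 total=6
k=1 load=t1/9c comp=t0/8c wait=9 total=15
k=2 load=t2/2c comp=t1/5c wait=5 total=20
k=3 load=t3/5c comp=t2/4c wait=5 total=25
k=4 load=t4/9c comp=t3/8c wait=9 total=34
k=5 load=t5/2c comp=t4/6c wait=6 total=40
k=6 load=t6/4c comp=t5/7c wait=7 total=47
k=7 load=- comp=t6/2c wait=2 total=49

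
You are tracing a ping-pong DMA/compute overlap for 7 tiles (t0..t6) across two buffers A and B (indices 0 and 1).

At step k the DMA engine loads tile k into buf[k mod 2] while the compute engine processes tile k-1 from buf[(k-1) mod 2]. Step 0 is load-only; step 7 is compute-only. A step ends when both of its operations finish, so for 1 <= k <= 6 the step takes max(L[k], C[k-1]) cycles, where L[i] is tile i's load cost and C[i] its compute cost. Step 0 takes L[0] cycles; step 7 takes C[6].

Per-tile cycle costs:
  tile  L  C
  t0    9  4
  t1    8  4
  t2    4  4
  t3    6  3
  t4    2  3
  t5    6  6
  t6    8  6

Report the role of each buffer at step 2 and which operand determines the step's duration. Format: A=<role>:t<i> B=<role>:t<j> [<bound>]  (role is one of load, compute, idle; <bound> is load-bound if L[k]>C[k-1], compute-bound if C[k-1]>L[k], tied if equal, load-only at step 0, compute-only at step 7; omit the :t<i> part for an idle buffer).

step 0: L[0]=9 → dur=9, Σ=9 | A=load:t0 B=idle [load-only]
step 1: L[1]=8 C[0]=4 → dur=8, Σ=17 | A=compute:t0 B=load:t1 [load-bound]
step 2: L[2]=4 C[1]=4 → dur=4, Σ=21 | A=load:t2 B=compute:t1 [tied]
step 3: L[3]=6 C[2]=4 → dur=6, Σ=27 | A=compute:t2 B=load:t3 [load-bound]
step 4: L[4]=2 C[3]=3 → dur=3, Σ=30 | A=load:t4 B=compute:t3 [compute-bound]
step 5: L[5]=6 C[4]=3 → dur=6, Σ=36 | A=compute:t4 B=load:t5 [load-bound]
step 6: L[6]=8 C[5]=6 → dur=8, Σ=44 | A=load:t6 B=compute:t5 [load-bound]
step 7: C[6]=6 → dur=6, Σ=50 | A=compute:t6 B=idle [compute-only]

step 2: A=load:t2 B=compute:t1 [tied]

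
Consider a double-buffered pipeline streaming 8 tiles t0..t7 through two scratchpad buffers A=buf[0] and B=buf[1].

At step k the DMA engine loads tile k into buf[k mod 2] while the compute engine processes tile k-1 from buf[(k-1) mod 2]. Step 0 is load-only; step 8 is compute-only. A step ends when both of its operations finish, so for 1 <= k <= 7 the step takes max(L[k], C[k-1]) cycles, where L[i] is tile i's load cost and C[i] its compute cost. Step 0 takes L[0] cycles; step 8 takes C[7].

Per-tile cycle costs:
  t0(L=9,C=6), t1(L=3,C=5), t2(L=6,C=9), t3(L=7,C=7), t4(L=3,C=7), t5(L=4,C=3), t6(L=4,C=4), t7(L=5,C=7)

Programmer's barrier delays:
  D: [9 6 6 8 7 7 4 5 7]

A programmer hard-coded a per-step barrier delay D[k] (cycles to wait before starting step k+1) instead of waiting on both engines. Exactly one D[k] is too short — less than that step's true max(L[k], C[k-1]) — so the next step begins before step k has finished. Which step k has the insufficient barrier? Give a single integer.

k=0 barrier L[0]=9→9c, D[0]=9 ok
k=1 barrier max(L[1]=3,C[0]=6)→6c, D[1]=6 ok
k=2 barrier max(L[2]=6,C[1]=5)→6c, D[2]=6 ok
k=3 barrier max(L[3]=7,C[2]=9)→9c, D[3]=8 SHORT
k=4 barrier max(L[4]=3,C[3]=7)→7c, D[4]=7 ok
k=5 barrier max(L[5]=4,C[4]=7)→7c, D[5]=7 ok
k=6 barrier max(L[6]=4,C[5]=3)→4c, D[6]=4 ok
k=7 barrier max(L[7]=5,C[6]=4)→5c, D[7]=5 ok
k=8 barrier C[7]=7→7c, D[8]=7 ok

hazard at step 3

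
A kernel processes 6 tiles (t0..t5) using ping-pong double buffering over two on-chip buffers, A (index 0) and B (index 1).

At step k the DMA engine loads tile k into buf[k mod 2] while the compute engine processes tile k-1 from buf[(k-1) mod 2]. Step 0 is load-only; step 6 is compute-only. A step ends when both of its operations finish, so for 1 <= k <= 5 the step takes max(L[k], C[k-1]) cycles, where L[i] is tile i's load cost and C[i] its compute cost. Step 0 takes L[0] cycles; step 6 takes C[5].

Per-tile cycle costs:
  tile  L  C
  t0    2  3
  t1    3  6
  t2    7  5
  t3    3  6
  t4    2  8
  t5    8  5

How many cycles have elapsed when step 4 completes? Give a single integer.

k=0 load=t0/2c comp=- wait=2 total=2
k=1 load=t1/3c comp=t0/3c wait=3 total=5
k=2 load=t2/7c comp=t1/6c wait=7 total=12
k=3 load=t3/3c comp=t2/5c wait=5 total=17
k=4 load=t4/2c comp=t3/6c wait=6 total=23
k=5 load=t5/8c comp=t4/8c wait=8 total=31
k=6 load=- comp=t5/5c wait=5 total=36

end_cycle[4] = 23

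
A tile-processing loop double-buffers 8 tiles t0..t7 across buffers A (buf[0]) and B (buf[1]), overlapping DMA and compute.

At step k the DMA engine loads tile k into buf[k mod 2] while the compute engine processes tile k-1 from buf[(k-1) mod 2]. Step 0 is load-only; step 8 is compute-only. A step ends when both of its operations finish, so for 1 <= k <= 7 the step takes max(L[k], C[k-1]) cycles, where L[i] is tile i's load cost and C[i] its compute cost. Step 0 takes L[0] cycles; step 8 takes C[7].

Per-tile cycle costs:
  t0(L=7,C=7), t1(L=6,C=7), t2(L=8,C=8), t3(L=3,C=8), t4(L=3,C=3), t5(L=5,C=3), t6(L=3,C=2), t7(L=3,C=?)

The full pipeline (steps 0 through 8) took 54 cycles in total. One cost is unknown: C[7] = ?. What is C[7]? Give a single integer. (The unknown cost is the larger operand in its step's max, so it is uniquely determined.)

step 0 = dur = L[0]=7 = 7
step 1 = dur = max(L[1]=6, C[0]=7) = 7
step 2 = dur = max(L[2]=8, C[1]=7) = 8
step 3 = dur = max(L[3]=3, C[2]=8) = 8
step 4 = dur = max(L[4]=3, C[3]=8) = 8
step 5 = dur = max(L[5]=5, C[4]=3) = 5
step 6 = dur = max(L[6]=3, C[5]=3) = 3
step 7 = dur = max(L[7]=3, C[6]=2) = 3
step 8 = dur = C[7]=? = C[7]  (unknown; binding)
sum of known step durations = 49
dur[8] = total - known = 54 - 49 = 5
C[7] is the binding max in step 8, so C[7] = dur[8] = 5

C[7] = 5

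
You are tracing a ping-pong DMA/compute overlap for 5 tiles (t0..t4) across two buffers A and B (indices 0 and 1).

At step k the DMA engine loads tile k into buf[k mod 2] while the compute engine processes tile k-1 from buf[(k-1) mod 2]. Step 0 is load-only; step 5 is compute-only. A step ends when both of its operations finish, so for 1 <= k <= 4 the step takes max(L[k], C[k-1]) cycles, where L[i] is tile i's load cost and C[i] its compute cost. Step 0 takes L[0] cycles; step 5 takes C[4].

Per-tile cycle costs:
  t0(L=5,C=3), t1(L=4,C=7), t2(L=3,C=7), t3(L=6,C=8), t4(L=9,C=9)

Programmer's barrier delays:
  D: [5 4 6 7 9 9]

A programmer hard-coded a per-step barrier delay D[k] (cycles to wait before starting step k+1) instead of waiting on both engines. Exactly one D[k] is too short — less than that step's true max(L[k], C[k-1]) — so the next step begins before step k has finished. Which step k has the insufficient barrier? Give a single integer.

hazard at step 2

step 0: need L[0]=5 = 5; D[0]=5 ok
step 1: need max(L[1]=4,C[0]=3) = 4; D[1]=4 ok
step 2: need max(L[2]=3,C[1]=7) = 7; D[2]=6 SHORT
step 3: need max(L[3]=6,C[2]=7) = 7; D[3]=7 ok
step 4: need max(L[4]=9,C[3]=8) = 9; D[4]=9 ok
step 5: need C[4]=9 = 9; D[5]=9 ok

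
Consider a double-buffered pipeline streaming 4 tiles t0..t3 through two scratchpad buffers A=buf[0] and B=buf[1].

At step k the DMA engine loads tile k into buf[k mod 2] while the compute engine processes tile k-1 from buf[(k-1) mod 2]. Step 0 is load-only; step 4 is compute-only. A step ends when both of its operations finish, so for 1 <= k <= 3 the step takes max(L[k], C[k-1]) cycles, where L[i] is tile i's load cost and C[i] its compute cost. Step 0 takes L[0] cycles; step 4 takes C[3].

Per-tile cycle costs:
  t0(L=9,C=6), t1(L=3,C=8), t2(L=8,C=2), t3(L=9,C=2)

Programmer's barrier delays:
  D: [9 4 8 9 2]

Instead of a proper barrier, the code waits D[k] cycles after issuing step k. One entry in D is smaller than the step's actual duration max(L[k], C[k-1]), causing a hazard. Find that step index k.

step 0: need L[0]=9 = 9; D[0]=9 ok
step 1: need max(L[1]=3,C[0]=6) = 6; D[1]=4 SHORT
step 2: need max(L[2]=8,C[1]=8) = 8; D[2]=8 ok
step 3: need max(L[3]=9,C[2]=2) = 9; D[3]=9 ok
step 4: need C[3]=2 = 2; D[4]=2 ok

hazard at step 1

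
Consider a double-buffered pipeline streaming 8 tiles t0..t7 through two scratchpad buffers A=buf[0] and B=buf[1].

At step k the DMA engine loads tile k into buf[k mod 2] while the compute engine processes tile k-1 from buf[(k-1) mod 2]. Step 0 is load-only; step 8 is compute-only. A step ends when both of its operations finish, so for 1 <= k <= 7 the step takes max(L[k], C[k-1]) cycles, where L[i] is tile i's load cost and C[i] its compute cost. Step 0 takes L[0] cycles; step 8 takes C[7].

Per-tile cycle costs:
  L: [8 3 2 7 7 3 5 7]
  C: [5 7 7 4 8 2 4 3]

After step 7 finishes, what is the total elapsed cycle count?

[0] DMA t0→A (8c) ∥ CU idle ⇒ 8c, clock 8
[1] DMA t1→B (3c) ∥ CU A:t0 (5c) ⇒ 5c, clock 13
[2] DMA t2→A (2c) ∥ CU B:t1 (7c) ⇒ 7c, clock 20
[3] DMA t3→B (7c) ∥ CU A:t2 (7c) ⇒ 7c, clock 27
[4] DMA t4→A (7c) ∥ CU B:t3 (4c) ⇒ 7c, clock 34
[5] DMA t5→B (3c) ∥ CU A:t4 (8c) ⇒ 8c, clock 42
[6] DMA t6→A (5c) ∥ CU B:t5 (2c) ⇒ 5c, clock 47
[7] DMA t7→B (7c) ∥ CU A:t6 (4c) ⇒ 7c, clock 54
[8] DMA idle ∥ CU B:t7 (3c) ⇒ 3c, clock 57

end_cycle[7] = 54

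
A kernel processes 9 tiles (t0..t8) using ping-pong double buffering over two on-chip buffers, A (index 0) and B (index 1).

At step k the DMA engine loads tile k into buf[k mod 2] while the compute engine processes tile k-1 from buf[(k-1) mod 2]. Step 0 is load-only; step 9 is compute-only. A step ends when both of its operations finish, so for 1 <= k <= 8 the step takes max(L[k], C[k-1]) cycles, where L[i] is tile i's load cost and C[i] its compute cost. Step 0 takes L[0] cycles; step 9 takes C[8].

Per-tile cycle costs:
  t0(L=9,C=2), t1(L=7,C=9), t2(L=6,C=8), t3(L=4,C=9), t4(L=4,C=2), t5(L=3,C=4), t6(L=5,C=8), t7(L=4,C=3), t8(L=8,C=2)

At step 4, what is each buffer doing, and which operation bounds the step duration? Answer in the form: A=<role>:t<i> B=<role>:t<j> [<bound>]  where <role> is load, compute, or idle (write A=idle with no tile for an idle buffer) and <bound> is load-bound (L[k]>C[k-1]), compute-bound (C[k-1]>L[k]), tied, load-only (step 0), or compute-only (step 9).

step 0: L[0]=9 → dur=9, Σ=9 | A=load:t0 B=idle [load-only]
step 1: L[1]=7 C[0]=2 → dur=7, Σ=16 | A=compute:t0 B=load:t1 [load-bound]
step 2: L[2]=6 C[1]=9 → dur=9, Σ=25 | A=load:t2 B=compute:t1 [compute-bound]
step 3: L[3]=4 C[2]=8 → dur=8, Σ=33 | A=compute:t2 B=load:t3 [compute-bound]
step 4: L[4]=4 C[3]=9 → dur=9, Σ=42 | A=load:t4 B=compute:t3 [compute-bound]
step 5: L[5]=3 C[4]=2 → dur=3, Σ=45 | A=compute:t4 B=load:t5 [load-bound]
step 6: L[6]=5 C[5]=4 → dur=5, Σ=50 | A=load:t6 B=compute:t5 [load-bound]
step 7: L[7]=4 C[6]=8 → dur=8, Σ=58 | A=compute:t6 B=load:t7 [compute-bound]
step 8: L[8]=8 C[7]=3 → dur=8, Σ=66 | A=load:t8 B=compute:t7 [load-bound]
step 9: C[8]=2 → dur=2, Σ=68 | A=compute:t8 B=idle [compute-only]

step 4: A=load:t4 B=compute:t3 [compute-bound]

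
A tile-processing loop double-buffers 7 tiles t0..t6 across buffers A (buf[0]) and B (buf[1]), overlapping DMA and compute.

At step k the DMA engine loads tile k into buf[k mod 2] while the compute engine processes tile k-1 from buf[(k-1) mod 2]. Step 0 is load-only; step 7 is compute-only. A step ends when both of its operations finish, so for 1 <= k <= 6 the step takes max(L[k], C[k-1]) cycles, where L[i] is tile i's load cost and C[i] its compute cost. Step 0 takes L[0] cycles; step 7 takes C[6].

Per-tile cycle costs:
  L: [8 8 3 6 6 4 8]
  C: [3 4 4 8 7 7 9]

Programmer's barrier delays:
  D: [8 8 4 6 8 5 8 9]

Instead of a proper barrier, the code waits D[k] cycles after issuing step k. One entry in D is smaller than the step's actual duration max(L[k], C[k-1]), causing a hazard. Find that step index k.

[0] required=L[0]=8=8 vs D=8 ok
[1] required=max(L[1]=8,C[0]=3)=8 vs D=8 ok
[2] required=max(L[2]=3,C[1]=4)=4 vs D=4 ok
[3] required=max(L[3]=6,C[2]=4)=6 vs D=6 ok
[4] required=max(L[4]=6,C[3]=8)=8 vs D=8 ok
[5] required=max(L[5]=4,C[4]=7)=7 vs D=5 SHORT
[6] required=max(L[6]=8,C[5]=7)=8 vs D=8 ok
[7] required=C[6]=9=9 vs D=9 ok

hazard at step 5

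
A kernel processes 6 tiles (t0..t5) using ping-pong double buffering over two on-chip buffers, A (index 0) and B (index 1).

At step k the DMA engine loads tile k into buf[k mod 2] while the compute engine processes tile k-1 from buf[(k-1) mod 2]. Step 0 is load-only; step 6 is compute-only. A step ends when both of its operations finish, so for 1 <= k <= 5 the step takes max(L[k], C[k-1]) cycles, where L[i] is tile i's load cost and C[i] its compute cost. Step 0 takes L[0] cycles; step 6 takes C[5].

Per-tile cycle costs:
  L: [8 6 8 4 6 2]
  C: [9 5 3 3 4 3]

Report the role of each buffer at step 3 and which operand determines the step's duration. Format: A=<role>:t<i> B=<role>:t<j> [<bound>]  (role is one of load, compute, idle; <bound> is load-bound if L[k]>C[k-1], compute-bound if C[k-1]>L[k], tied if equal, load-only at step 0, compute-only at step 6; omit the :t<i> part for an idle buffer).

step 3: A=compute:t2 B=load:t3 [load-bound]

k=0 load=t0/8c comp=- wait=8 total=8
k=1 load=t1/6c comp=t0/9c wait=9 total=17
k=2 load=t2/8c comp=t1/5c wait=8 total=25
k=3 load=t3/4c comp=t2/3c wait=4 total=29
k=4 load=t4/6c comp=t3/3c wait=6 total=35
k=5 load=t5/2c comp=t4/4c wait=4 total=39
k=6 load=- comp=t5/3c wait=3 total=42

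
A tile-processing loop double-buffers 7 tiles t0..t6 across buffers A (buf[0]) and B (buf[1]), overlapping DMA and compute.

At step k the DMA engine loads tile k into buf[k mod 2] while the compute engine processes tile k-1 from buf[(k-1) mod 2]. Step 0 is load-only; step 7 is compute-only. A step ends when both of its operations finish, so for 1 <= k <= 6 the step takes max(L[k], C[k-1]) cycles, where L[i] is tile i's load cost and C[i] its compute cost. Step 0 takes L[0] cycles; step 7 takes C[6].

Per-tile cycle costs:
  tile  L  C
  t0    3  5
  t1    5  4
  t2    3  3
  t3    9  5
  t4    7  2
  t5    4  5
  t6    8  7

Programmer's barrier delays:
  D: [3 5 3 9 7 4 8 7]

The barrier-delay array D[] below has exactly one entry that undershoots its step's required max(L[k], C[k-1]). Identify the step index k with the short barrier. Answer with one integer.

hazard at step 2

k=0 barrier L[0]=3→3c, D[0]=3 ok
k=1 barrier max(L[1]=5,C[0]=5)→5c, D[1]=5 ok
k=2 barrier max(L[2]=3,C[1]=4)→4c, D[2]=3 SHORT
k=3 barrier max(L[3]=9,C[2]=3)→9c, D[3]=9 ok
k=4 barrier max(L[4]=7,C[3]=5)→7c, D[4]=7 ok
k=5 barrier max(L[5]=4,C[4]=2)→4c, D[5]=4 ok
k=6 barrier max(L[6]=8,C[5]=5)→8c, D[6]=8 ok
k=7 barrier C[6]=7→7c, D[7]=7 ok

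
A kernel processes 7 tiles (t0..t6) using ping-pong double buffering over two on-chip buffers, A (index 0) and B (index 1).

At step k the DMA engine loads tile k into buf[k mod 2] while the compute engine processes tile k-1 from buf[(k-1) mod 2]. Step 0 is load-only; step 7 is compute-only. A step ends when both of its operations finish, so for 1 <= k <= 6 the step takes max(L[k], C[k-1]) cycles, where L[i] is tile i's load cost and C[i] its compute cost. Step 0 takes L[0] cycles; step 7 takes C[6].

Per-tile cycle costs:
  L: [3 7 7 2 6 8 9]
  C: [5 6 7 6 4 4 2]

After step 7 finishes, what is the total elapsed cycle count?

step 0: L[0]=3 → dur=3, Σ=3 | A=load:t0 B=idle [load-only]
step 1: L[1]=7 C[0]=5 → dur=7, Σ=10 | A=compute:t0 B=load:t1 [load-bound]
step 2: L[2]=7 C[1]=6 → dur=7, Σ=17 | A=load:t2 B=compute:t1 [load-bound]
step 3: L[3]=2 C[2]=7 → dur=7, Σ=24 | A=compute:t2 B=load:t3 [compute-bound]
step 4: L[4]=6 C[3]=6 → dur=6, Σ=30 | A=load:t4 B=compute:t3 [tied]
step 5: L[5]=8 C[4]=4 → dur=8, Σ=38 | A=compute:t4 B=load:t5 [load-bound]
step 6: L[6]=9 C[5]=4 → dur=9, Σ=47 | A=load:t6 B=compute:t5 [load-bound]
step 7: C[6]=2 → dur=2, Σ=49 | A=compute:t6 B=idle [compute-only]

end_cycle[7] = 49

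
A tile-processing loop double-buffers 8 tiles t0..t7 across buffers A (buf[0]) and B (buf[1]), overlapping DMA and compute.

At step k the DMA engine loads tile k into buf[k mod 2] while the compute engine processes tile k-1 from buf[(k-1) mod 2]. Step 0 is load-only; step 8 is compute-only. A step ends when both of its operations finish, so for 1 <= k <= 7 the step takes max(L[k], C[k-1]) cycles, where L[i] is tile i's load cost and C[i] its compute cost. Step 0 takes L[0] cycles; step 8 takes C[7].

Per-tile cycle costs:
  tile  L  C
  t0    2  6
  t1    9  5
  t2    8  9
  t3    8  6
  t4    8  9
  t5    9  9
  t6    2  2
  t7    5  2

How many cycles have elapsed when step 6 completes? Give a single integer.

k=0 load=t0/2c comp=- wait=2 total=2
k=1 load=t1/9c comp=t0/6c wait=9 total=11
k=2 load=t2/8c comp=t1/5c wait=8 total=19
k=3 load=t3/8c comp=t2/9c wait=9 total=28
k=4 load=t4/8c comp=t3/6c wait=8 total=36
k=5 load=t5/9c comp=t4/9c wait=9 total=45
k=6 load=t6/2c comp=t5/9c wait=9 total=54
k=7 load=t7/5c comp=t6/2c wait=5 total=59
k=8 load=- comp=t7/2c wait=2 total=61

end_cycle[6] = 54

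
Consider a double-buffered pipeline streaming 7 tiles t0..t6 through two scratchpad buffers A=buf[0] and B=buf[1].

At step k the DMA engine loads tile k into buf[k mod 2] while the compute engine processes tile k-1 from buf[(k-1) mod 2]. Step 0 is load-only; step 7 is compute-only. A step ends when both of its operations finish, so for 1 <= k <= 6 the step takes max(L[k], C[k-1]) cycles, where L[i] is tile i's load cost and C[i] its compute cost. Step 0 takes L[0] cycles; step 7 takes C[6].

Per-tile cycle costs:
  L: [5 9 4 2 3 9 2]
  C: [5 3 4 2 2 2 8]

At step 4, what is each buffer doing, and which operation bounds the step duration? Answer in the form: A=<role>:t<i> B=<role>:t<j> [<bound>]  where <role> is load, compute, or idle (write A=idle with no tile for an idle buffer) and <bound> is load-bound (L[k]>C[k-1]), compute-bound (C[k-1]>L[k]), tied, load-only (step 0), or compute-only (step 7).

step 4: A=load:t4 B=compute:t3 [load-bound]

step 0: L[0]=5 → dur=5, Σ=5 | A=load:t0 B=idle [load-only]
step 1: L[1]=9 C[0]=5 → dur=9, Σ=14 | A=compute:t0 B=load:t1 [load-bound]
step 2: L[2]=4 C[1]=3 → dur=4, Σ=18 | A=load:t2 B=compute:t1 [load-bound]
step 3: L[3]=2 C[2]=4 → dur=4, Σ=22 | A=compute:t2 B=load:t3 [compute-bound]
step 4: L[4]=3 C[3]=2 → dur=3, Σ=25 | A=load:t4 B=compute:t3 [load-bound]
step 5: L[5]=9 C[4]=2 → dur=9, Σ=34 | A=compute:t4 B=load:t5 [load-bound]
step 6: L[6]=2 C[5]=2 → dur=2, Σ=36 | A=load:t6 B=compute:t5 [tied]
step 7: C[6]=8 → dur=8, Σ=44 | A=compute:t6 B=idle [compute-only]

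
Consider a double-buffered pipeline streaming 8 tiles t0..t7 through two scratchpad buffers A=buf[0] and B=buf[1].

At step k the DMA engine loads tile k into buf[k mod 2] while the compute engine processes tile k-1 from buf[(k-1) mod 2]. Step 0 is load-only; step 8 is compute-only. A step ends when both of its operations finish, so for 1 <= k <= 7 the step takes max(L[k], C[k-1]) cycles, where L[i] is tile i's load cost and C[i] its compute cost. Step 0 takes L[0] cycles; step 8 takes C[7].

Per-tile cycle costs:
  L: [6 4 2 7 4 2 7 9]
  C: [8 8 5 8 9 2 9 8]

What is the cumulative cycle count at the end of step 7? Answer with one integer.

end_cycle[7] = 62

  0. 6=6c; end=6; A:t0 B:-
  1. max(4,8)=8c; end=14; A:t0 B:t1
  2. max(2,8)=8c; end=22; A:t2 B:t1
  3. max(7,5)=7c; end=29; A:t2 B:t3
  4. max(4,8)=8c; end=37; A:t4 B:t3
  5. max(2,9)=9c; end=46; A:t4 B:t5
  6. max(7,2)=7c; end=53; A:t6 B:t5
  7. max(9,9)=9c; end=62; A:t6 B:t7
  8. 8=8c; end=70; A:t6 B:t7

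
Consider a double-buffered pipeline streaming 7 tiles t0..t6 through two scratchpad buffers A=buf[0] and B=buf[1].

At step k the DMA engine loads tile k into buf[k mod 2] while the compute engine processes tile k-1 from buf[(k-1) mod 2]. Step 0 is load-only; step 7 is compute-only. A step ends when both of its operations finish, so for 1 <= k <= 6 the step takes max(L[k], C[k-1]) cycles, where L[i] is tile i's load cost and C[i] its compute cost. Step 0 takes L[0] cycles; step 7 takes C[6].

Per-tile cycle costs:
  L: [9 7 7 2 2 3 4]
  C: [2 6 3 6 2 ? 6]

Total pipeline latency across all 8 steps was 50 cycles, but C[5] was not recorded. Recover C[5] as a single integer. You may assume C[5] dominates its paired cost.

C[5] = 9

step 0 → dur = L[0]=9 = 9
step 1 → dur = max(L[1]=7, C[0]=2) = 7
step 2 → dur = max(L[2]=7, C[1]=6) = 7
step 3 → dur = max(L[3]=2, C[2]=3) = 3
step 4 → dur = max(L[4]=2, C[3]=6) = 6
step 5 → dur = max(L[5]=3, C[4]=2) = 3
step 6 → dur = max(L[6]=4, C[5]=?) = C[5]  (unknown; binding)
step 7 → dur = C[6]=6 = 6
sum of known step durations = 41
dur[6] = total - known = 50 - 41 = 9
C[5] is the binding max in step 6, so C[5] = dur[6] = 9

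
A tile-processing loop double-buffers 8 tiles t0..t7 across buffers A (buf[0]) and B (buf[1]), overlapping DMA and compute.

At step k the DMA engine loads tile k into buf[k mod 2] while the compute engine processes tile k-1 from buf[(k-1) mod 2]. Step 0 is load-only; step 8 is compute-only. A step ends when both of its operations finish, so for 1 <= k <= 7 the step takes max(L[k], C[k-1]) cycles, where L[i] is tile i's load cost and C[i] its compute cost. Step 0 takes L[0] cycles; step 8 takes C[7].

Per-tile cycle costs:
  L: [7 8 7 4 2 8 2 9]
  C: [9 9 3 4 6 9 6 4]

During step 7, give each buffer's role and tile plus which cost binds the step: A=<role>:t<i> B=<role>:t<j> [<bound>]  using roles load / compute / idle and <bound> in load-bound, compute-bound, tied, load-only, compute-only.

step 7: A=compute:t6 B=load:t7 [load-bound]

[0] DMA t0→A (7c) ∥ CU idle ⇒ 7c, clock 7
[1] DMA t1→B (8c) ∥ CU A:t0 (9c) ⇒ 9c, clock 16
[2] DMA t2→A (7c) ∥ CU B:t1 (9c) ⇒ 9c, clock 25
[3] DMA t3→B (4c) ∥ CU A:t2 (3c) ⇒ 4c, clock 29
[4] DMA t4→A (2c) ∥ CU B:t3 (4c) ⇒ 4c, clock 33
[5] DMA t5→B (8c) ∥ CU A:t4 (6c) ⇒ 8c, clock 41
[6] DMA t6→A (2c) ∥ CU B:t5 (9c) ⇒ 9c, clock 50
[7] DMA t7→B (9c) ∥ CU A:t6 (6c) ⇒ 9c, clock 59
[8] DMA idle ∥ CU B:t7 (4c) ⇒ 4c, clock 63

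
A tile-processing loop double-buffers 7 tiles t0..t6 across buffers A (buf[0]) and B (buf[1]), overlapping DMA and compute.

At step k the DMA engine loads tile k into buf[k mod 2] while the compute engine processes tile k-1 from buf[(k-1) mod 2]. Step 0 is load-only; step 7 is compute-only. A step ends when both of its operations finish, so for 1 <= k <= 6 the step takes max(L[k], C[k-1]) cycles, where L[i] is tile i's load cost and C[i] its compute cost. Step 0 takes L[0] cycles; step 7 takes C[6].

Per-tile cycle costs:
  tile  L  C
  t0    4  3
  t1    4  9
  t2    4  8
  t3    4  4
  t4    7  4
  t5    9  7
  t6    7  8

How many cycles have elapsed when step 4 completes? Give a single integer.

k=0 load=t0/4c comp=- wait=4 total=4
k=1 load=t1/4c comp=t0/3c wait=4 total=8
k=2 load=t2/4c comp=t1/9c wait=9 total=17
k=3 load=t3/4c comp=t2/8c wait=8 total=25
k=4 load=t4/7c comp=t3/4c wait=7 total=32
k=5 load=t5/9c comp=t4/4c wait=9 total=41
k=6 load=t6/7c comp=t5/7c wait=7 total=48
k=7 load=- comp=t6/8c wait=8 total=56

end_cycle[4] = 32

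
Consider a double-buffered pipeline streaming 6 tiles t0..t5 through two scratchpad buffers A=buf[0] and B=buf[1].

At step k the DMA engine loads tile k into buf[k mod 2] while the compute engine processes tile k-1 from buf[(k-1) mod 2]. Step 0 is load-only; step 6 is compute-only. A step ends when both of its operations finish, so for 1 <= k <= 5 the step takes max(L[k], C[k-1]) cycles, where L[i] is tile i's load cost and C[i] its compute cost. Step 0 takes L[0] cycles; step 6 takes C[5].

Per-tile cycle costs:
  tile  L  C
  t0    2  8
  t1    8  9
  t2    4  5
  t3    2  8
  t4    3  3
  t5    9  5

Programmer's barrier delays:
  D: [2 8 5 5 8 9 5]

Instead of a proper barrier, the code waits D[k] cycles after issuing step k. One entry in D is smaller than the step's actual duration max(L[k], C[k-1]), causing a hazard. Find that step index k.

step 0: need L[0]=2 = 2; D[0]=2 ok
step 1: need max(L[1]=8,C[0]=8) = 8; D[1]=8 ok
step 2: need max(L[2]=4,C[1]=9) = 9; D[2]=5 SHORT
step 3: need max(L[3]=2,C[2]=5) = 5; D[3]=5 ok
step 4: need max(L[4]=3,C[3]=8) = 8; D[4]=8 ok
step 5: need max(L[5]=9,C[4]=3) = 9; D[5]=9 ok
step 6: need C[5]=5 = 5; D[6]=5 ok

hazard at step 2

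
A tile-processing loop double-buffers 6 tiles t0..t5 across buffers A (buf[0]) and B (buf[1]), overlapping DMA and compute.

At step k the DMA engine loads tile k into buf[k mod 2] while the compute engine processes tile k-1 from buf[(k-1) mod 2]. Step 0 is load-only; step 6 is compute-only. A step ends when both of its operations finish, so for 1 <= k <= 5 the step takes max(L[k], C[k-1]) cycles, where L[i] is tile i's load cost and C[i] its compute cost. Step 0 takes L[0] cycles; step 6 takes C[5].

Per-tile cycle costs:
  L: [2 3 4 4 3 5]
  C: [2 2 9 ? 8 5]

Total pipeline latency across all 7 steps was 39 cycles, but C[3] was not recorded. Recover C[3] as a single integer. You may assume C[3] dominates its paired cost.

step 0 = dur = L[0]=2 = 2
step 1 = dur = max(L[1]=3, C[0]=2) = 3
step 2 = dur = max(L[2]=4, C[1]=2) = 4
step 3 = dur = max(L[3]=4, C[2]=9) = 9
step 4 = dur = max(L[4]=3, C[3]=?) = C[3]  (unknown; binding)
step 5 = dur = max(L[5]=5, C[4]=8) = 8
step 6 = dur = C[5]=5 = 5
sum of known step durations = 31
dur[4] = total - known = 39 - 31 = 8
C[3] is the binding max in step 4, so C[3] = dur[4] = 8

C[3] = 8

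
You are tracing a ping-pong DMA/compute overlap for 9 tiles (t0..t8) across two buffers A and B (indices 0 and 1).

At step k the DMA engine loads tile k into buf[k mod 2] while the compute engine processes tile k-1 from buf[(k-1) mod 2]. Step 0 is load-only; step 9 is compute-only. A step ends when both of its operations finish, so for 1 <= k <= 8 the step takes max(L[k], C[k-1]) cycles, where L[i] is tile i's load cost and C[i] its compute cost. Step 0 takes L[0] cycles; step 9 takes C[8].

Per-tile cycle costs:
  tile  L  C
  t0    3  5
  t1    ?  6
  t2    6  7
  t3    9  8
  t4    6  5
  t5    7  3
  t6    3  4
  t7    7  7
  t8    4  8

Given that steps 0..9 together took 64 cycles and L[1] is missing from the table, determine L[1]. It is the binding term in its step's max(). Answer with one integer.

step 0 | dur = L[0]=3 = 3
step 1 | dur = max(L[1]=?, C[0]=5) = L[1]  (unknown; binding)
step 2 | dur = max(L[2]=6, C[1]=6) = 6
step 3 | dur = max(L[3]=9, C[2]=7) = 9
step 4 | dur = max(L[4]=6, C[3]=8) = 8
step 5 | dur = max(L[5]=7, C[4]=5) = 7
step 6 | dur = max(L[6]=3, C[5]=3) = 3
step 7 | dur = max(L[7]=7, C[6]=4) = 7
step 8 | dur = max(L[8]=4, C[7]=7) = 7
step 9 | dur = C[8]=8 = 8
sum of known step durations = 58
dur[1] = total - known = 64 - 58 = 6
L[1] is the binding max in step 1, so L[1] = dur[1] = 6

L[1] = 6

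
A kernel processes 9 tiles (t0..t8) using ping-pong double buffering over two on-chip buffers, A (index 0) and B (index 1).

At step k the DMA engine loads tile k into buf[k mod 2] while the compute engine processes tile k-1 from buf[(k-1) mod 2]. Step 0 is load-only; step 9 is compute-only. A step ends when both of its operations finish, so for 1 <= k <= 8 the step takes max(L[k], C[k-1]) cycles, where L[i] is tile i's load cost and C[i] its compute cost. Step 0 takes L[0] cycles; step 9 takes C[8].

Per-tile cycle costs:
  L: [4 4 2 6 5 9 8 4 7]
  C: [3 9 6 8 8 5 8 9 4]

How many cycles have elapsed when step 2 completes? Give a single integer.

end_cycle[2] = 17

[0] DMA t0→A (4c) ∥ CU idle ⇒ 4c, clock 4
[1] DMA t1→B (4c) ∥ CU A:t0 (3c) ⇒ 4c, clock 8
[2] DMA t2→A (2c) ∥ CU B:t1 (9c) ⇒ 9c, clock 17
[3] DMA t3→B (6c) ∥ CU A:t2 (6c) ⇒ 6c, clock 23
[4] DMA t4→A (5c) ∥ CU B:t3 (8c) ⇒ 8c, clock 31
[5] DMA t5→B (9c) ∥ CU A:t4 (8c) ⇒ 9c, clock 40
[6] DMA t6→A (8c) ∥ CU B:t5 (5c) ⇒ 8c, clock 48
[7] DMA t7→B (4c) ∥ CU A:t6 (8c) ⇒ 8c, clock 56
[8] DMA t8→A (7c) ∥ CU B:t7 (9c) ⇒ 9c, clock 65
[9] DMA idle ∥ CU A:t8 (4c) ⇒ 4c, clock 69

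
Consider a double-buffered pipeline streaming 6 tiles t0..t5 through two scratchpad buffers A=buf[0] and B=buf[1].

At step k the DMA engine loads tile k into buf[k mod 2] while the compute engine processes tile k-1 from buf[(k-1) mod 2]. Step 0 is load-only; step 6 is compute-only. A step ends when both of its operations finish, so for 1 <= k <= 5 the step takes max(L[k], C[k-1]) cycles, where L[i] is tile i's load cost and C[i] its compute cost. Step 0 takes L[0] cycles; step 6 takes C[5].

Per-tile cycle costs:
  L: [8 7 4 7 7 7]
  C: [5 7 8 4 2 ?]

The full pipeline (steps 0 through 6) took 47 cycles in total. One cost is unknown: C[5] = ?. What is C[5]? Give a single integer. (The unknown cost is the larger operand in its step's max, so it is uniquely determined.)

C[5] = 3

step 0: dur = L[0]=8 = 8
step 1: dur = max(L[1]=7, C[0]=5) = 7
step 2: dur = max(L[2]=4, C[1]=7) = 7
step 3: dur = max(L[3]=7, C[2]=8) = 8
step 4: dur = max(L[4]=7, C[3]=4) = 7
step 5: dur = max(L[5]=7, C[4]=2) = 7
step 6: dur = C[5]=? = C[5]  (unknown; binding)
sum of known step durations = 44
dur[6] = total - known = 47 - 44 = 3
C[5] is the binding max in step 6, so C[5] = dur[6] = 3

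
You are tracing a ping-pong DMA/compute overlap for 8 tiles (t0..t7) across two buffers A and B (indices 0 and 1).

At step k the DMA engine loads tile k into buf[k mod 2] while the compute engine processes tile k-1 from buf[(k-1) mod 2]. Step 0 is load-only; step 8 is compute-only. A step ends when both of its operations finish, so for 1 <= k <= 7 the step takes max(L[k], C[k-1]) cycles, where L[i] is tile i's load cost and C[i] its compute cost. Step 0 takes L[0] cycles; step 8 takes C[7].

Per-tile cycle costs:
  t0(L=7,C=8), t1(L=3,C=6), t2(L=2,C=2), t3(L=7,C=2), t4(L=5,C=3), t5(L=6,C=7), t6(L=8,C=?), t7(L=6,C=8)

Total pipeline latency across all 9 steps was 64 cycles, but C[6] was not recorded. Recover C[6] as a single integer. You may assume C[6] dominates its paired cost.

C[6] = 9

step 0 = dur = L[0]=7 = 7
step 1 = dur = max(L[1]=3, C[0]=8) = 8
step 2 = dur = max(L[2]=2, C[1]=6) = 6
step 3 = dur = max(L[3]=7, C[2]=2) = 7
step 4 = dur = max(L[4]=5, C[3]=2) = 5
step 5 = dur = max(L[5]=6, C[4]=3) = 6
step 6 = dur = max(L[6]=8, C[5]=7) = 8
step 7 = dur = max(L[7]=6, C[6]=?) = C[6]  (unknown; binding)
step 8 = dur = C[7]=8 = 8
sum of known step durations = 55
dur[7] = total - known = 64 - 55 = 9
C[6] is the binding max in step 7, so C[6] = dur[7] = 9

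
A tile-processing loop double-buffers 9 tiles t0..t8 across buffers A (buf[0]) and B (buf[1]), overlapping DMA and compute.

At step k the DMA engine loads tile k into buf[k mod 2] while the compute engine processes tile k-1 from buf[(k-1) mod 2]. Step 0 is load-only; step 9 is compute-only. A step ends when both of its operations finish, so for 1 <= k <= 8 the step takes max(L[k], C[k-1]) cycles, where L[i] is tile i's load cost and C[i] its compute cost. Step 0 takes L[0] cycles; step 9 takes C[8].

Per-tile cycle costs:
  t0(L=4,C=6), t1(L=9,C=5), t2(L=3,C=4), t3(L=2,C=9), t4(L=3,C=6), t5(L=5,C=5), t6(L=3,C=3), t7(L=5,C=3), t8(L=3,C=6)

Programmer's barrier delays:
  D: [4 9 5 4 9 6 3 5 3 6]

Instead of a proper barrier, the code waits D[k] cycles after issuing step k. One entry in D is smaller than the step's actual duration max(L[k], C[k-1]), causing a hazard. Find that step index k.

hazard at step 6

step 0: need L[0]=4 = 4; D[0]=4 ok
step 1: need max(L[1]=9,C[0]=6) = 9; D[1]=9 ok
step 2: need max(L[2]=3,C[1]=5) = 5; D[2]=5 ok
step 3: need max(L[3]=2,C[2]=4) = 4; D[3]=4 ok
step 4: need max(L[4]=3,C[3]=9) = 9; D[4]=9 ok
step 5: need max(L[5]=5,C[4]=6) = 6; D[5]=6 ok
step 6: need max(L[6]=3,C[5]=5) = 5; D[6]=3 SHORT
step 7: need max(L[7]=5,C[6]=3) = 5; D[7]=5 ok
step 8: need max(L[8]=3,C[7]=3) = 3; D[8]=3 ok
step 9: need C[8]=6 = 6; D[9]=6 ok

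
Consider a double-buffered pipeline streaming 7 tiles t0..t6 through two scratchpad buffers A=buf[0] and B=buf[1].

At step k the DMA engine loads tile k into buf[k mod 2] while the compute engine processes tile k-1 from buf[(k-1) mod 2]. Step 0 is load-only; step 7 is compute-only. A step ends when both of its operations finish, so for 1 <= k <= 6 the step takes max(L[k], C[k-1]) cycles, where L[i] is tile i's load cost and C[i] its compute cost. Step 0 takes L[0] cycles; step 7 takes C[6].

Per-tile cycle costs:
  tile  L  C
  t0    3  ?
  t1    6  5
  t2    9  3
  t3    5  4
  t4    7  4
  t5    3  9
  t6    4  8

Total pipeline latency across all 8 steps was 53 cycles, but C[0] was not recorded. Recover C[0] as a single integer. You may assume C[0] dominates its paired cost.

step 0 → dur = L[0]=3 = 3
step 1 → dur = max(L[1]=6, C[0]=?) = C[0]  (unknown; binding)
step 2 → dur = max(L[2]=9, C[1]=5) = 9
step 3 → dur = max(L[3]=5, C[2]=3) = 5
step 4 → dur = max(L[4]=7, C[3]=4) = 7
step 5 → dur = max(L[5]=3, C[4]=4) = 4
step 6 → dur = max(L[6]=4, C[5]=9) = 9
step 7 → dur = C[6]=8 = 8
sum of known step durations = 45
dur[1] = total - known = 53 - 45 = 8
C[0] is the binding max in step 1, so C[0] = dur[1] = 8

C[0] = 8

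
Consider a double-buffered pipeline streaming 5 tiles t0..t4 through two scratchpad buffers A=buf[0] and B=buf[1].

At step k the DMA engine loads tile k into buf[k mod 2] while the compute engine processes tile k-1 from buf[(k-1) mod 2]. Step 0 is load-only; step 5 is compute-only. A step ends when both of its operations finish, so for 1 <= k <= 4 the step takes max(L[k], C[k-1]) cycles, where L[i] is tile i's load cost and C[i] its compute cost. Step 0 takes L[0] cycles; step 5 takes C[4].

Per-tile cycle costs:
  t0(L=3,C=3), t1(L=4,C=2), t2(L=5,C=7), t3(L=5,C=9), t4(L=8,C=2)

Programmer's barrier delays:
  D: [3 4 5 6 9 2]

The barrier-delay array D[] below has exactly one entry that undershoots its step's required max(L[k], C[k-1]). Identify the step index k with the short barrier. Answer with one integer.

k=0 barrier L[0]=3→3c, D[0]=3 ok
k=1 barrier max(L[1]=4,C[0]=3)→4c, D[1]=4 ok
k=2 barrier max(L[2]=5,C[1]=2)→5c, D[2]=5 ok
k=3 barrier max(L[3]=5,C[2]=7)→7c, D[3]=6 SHORT
k=4 barrier max(L[4]=8,C[3]=9)→9c, D[4]=9 ok
k=5 barrier C[4]=2→2c, D[5]=2 ok

hazard at step 3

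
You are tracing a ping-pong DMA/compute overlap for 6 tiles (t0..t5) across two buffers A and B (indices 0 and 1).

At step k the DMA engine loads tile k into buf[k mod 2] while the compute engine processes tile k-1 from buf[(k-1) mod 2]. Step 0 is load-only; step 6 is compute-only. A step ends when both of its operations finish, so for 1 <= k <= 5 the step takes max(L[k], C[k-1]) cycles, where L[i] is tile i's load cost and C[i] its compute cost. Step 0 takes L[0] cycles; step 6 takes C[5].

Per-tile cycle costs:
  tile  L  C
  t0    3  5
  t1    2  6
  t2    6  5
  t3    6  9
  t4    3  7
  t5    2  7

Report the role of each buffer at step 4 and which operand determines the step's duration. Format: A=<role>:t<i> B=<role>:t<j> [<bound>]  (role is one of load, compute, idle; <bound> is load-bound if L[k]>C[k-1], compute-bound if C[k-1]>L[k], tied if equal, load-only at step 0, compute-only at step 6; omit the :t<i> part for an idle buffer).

step 0: L[0]=3 → dur=3, Σ=3 | A=load:t0 B=idle [load-only]
step 1: L[1]=2 C[0]=5 → dur=5, Σ=8 | A=compute:t0 B=load:t1 [compute-bound]
step 2: L[2]=6 C[1]=6 → dur=6, Σ=14 | A=load:t2 B=compute:t1 [tied]
step 3: L[3]=6 C[2]=5 → dur=6, Σ=20 | A=compute:t2 B=load:t3 [load-bound]
step 4: L[4]=3 C[3]=9 → dur=9, Σ=29 | A=load:t4 B=compute:t3 [compute-bound]
step 5: L[5]=2 C[4]=7 → dur=7, Σ=36 | A=compute:t4 B=load:t5 [compute-bound]
step 6: C[5]=7 → dur=7, Σ=43 | A=idle B=compute:t5 [compute-only]

step 4: A=load:t4 B=compute:t3 [compute-bound]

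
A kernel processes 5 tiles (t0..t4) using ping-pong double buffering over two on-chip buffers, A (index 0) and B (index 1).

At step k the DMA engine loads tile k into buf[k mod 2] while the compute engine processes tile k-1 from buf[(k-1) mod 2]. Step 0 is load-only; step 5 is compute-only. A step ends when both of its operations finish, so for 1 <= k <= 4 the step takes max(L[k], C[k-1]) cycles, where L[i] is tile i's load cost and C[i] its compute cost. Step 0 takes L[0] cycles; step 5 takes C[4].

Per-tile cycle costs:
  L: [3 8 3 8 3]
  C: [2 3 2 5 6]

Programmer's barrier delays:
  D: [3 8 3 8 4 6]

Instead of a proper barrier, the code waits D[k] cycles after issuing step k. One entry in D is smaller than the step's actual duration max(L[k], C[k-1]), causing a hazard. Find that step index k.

[0] required=L[0]=3=3 vs D=3 ok
[1] required=max(L[1]=8,C[0]=2)=8 vs D=8 ok
[2] required=max(L[2]=3,C[1]=3)=3 vs D=3 ok
[3] required=max(L[3]=8,C[2]=2)=8 vs D=8 ok
[4] required=max(L[4]=3,C[3]=5)=5 vs D=4 SHORT
[5] required=C[4]=6=6 vs D=6 ok

hazard at step 4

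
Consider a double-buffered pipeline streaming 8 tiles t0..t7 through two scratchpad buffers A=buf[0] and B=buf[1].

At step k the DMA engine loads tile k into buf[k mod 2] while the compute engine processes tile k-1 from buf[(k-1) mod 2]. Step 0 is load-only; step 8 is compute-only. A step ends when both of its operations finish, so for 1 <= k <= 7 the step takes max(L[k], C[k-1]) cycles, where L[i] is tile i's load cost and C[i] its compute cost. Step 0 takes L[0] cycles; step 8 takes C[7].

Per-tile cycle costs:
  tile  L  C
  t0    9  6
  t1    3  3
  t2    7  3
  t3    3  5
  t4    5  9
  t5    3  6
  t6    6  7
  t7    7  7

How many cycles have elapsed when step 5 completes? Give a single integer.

[0] DMA t0→A (9c) ∥ CU idle ⇒ 9c, clock 9
[1] DMA t1→B (3c) ∥ CU A:t0 (6c) ⇒ 6c, clock 15
[2] DMA t2→A (7c) ∥ CU B:t1 (3c) ⇒ 7c, clock 22
[3] DMA t3→B (3c) ∥ CU A:t2 (3c) ⇒ 3c, clock 25
[4] DMA t4→A (5c) ∥ CU B:t3 (5c) ⇒ 5c, clock 30
[5] DMA t5→B (3c) ∥ CU A:t4 (9c) ⇒ 9c, clock 39
[6] DMA t6→A (6c) ∥ CU B:t5 (6c) ⇒ 6c, clock 45
[7] DMA t7→B (7c) ∥ CU A:t6 (7c) ⇒ 7c, clock 52
[8] DMA idle ∥ CU B:t7 (7c) ⇒ 7c, clock 59

end_cycle[5] = 39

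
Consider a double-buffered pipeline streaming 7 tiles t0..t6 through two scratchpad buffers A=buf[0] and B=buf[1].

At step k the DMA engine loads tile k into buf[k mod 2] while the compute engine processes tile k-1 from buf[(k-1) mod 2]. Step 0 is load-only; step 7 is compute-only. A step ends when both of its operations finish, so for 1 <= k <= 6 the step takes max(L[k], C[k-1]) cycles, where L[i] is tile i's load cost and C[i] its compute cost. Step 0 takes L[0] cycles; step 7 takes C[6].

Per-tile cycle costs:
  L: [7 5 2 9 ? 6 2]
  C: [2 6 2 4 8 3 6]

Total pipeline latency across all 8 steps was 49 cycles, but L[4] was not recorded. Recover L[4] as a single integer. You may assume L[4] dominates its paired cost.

L[4] = 5

step 0: dur = L[0]=7 = 7
step 1: dur = max(L[1]=5, C[0]=2) = 5
step 2: dur = max(L[2]=2, C[1]=6) = 6
step 3: dur = max(L[3]=9, C[2]=2) = 9
step 4: dur = max(L[4]=?, C[3]=4) = L[4]  (unknown; binding)
step 5: dur = max(L[5]=6, C[4]=8) = 8
step 6: dur = max(L[6]=2, C[5]=3) = 3
step 7: dur = C[6]=6 = 6
sum of known step durations = 44
dur[4] = total - known = 49 - 44 = 5
L[4] is the binding max in step 4, so L[4] = dur[4] = 5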